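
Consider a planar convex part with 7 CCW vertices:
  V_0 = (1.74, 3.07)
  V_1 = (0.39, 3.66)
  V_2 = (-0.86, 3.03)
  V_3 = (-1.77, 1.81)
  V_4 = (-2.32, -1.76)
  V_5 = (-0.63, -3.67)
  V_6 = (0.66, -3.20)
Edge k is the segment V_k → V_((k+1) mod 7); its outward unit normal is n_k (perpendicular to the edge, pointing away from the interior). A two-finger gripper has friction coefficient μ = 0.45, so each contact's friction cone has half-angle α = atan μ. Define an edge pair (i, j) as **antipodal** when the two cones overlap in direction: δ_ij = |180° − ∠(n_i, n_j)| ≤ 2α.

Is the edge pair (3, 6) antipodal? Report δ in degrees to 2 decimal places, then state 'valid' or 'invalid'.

α = atan 0.45 = 24.23°;  2α = 48.46°
edge 3: e_3 = (-0.55, -3.57);  n_3 = (-0.9883, +0.1523)
edge 6: e_6 = (+1.08, +6.27);  n_6 = (+0.9855, -0.1697)
∠(n_3, n_6) = 178.98°
δ = |180° − 178.98°| = 1.02°
1.02° ≤ 2α = 48.46°  →  valid

δ = 1.02°, valid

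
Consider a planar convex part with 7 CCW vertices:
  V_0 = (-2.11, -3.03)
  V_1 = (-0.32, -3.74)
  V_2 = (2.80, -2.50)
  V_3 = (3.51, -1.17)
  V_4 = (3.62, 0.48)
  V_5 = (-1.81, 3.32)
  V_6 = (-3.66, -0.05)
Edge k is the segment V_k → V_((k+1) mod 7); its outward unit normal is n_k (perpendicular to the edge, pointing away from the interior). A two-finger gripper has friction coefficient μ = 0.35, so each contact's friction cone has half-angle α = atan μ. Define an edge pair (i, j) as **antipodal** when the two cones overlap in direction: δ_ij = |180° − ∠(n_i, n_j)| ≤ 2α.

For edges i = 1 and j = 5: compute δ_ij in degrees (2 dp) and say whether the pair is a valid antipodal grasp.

α = atan 0.35 = 19.29°;  2α = 38.58°
edge 1: e_1 = (+3.12, +1.24);  n_1 = (+0.3693, -0.9293)
edge 5: e_5 = (-1.85, -3.37);  n_5 = (-0.8766, +0.4812)
∠(n_1, n_5) = 140.44°
δ = |180° − 140.44°| = 39.56°
39.56° > 2α = 38.58°  →  invalid

δ = 39.56°, invalid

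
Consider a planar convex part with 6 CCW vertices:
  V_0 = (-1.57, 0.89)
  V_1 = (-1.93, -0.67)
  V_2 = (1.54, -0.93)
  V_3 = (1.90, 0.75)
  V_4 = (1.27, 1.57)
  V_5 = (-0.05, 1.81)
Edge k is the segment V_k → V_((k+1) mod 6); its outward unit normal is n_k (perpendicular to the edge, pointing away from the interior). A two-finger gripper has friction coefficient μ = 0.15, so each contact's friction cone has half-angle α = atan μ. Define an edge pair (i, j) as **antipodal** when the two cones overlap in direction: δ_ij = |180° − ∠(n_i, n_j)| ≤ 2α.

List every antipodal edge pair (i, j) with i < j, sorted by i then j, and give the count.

α = atan 0.15 = 8.53°;  2α = 17.06°
n_0 = (-0.9744, +0.2249)
n_1 = (-0.0747, -0.9972)
n_2 = (+0.9778, -0.2095)
n_3 = (+0.7930, +0.6092)
n_4 = (+0.1789, +0.9839)
n_5 = (-0.5178, +0.8555)
  (0,1): δ = 81.29°  ·
  (0,2): δ = 0.90°  ✓
  (0,3): δ = 50.53°  ·
  (0,4): δ = 92.69°  ·
  (0,5): δ = 134.18°  ·
  (1,2): δ = 97.81°  ·
  (1,3): δ = 48.18°  ·
  (1,4): δ = 6.02°  ✓
  (1,5): δ = 35.47°  ·
  (2,3): δ = 130.37°  ·
  (2,4): δ = 88.21°  ·
  (2,5): δ = 46.72°  ·
  (3,4): δ = 137.84°  ·
  (3,5): δ = 96.35°  ·
  (4,5): δ = 138.51°  ·
antipodal pairs: 2

count = 2; pairs: (0,2), (1,4)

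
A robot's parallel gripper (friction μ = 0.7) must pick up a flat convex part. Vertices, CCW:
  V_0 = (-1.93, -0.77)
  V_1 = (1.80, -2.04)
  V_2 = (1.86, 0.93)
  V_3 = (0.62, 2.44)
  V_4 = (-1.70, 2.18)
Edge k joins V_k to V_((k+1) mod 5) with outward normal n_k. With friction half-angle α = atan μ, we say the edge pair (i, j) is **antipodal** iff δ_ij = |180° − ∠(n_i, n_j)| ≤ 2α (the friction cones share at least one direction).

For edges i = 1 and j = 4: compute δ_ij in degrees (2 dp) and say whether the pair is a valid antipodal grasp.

δ = 3.30°, valid

α = atan 0.7 = 34.99°;  2α = 69.98°
edge 1: e_1 = (+0.06, +2.97);  n_1 = (+0.9998, -0.0202)
edge 4: e_4 = (-0.23, -2.95);  n_4 = (-0.9970, +0.0777)
∠(n_1, n_4) = 176.70°
δ = |180° − 176.70°| = 3.30°
3.30° ≤ 2α = 69.98°  →  valid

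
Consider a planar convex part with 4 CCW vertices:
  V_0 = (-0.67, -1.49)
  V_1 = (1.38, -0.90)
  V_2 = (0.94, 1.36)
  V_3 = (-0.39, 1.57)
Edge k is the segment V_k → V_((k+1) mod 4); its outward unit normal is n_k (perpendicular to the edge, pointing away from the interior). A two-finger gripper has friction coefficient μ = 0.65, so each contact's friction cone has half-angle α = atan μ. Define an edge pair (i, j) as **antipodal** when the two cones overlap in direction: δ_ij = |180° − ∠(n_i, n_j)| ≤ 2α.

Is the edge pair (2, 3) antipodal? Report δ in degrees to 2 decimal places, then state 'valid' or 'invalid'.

α = atan 0.65 = 33.02°;  2α = 66.05°
edge 2: e_2 = (-1.33, +0.21);  n_2 = (+0.1560, +0.9878)
edge 3: e_3 = (-0.28, -3.06);  n_3 = (-0.9958, +0.0911)
∠(n_2, n_3) = 93.74°
δ = |180° − 93.74°| = 86.26°
86.26° > 2α = 66.05°  →  invalid

δ = 86.26°, invalid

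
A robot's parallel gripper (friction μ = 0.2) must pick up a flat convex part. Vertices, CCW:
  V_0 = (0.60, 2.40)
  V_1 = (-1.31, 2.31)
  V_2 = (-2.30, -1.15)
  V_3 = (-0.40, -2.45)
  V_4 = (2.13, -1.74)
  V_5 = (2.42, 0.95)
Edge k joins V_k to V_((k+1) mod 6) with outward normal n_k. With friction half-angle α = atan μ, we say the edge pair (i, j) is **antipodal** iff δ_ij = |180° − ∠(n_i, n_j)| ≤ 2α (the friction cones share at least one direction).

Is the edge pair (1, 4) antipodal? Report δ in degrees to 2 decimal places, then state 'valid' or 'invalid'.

α = atan 0.2 = 11.31°;  2α = 22.62°
edge 1: e_1 = (-0.99, -3.46);  n_1 = (-0.9614, +0.2751)
edge 4: e_4 = (+0.29, +2.69);  n_4 = (+0.9942, -0.1072)
∠(n_1, n_4) = 170.19°
δ = |180° − 170.19°| = 9.81°
9.81° ≤ 2α = 22.62°  →  valid

δ = 9.81°, valid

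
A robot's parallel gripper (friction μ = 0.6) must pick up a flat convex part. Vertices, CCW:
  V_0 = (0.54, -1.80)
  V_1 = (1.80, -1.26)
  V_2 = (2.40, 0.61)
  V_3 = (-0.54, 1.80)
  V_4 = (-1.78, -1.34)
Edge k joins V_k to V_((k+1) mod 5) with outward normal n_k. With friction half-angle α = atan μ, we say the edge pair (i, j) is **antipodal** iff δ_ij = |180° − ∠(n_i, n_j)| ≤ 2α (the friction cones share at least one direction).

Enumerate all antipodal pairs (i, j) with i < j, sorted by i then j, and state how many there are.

α = atan 0.6 = 30.96°;  2α = 61.93°
n_0 = (+0.3939, -0.9191)
n_1 = (+0.9522, -0.3055)
n_2 = (+0.3752, +0.9269)
n_3 = (-0.9301, +0.3673)
n_4 = (-0.1945, -0.9809)
  (0,1): δ = 130.99°  ·
  (0,2): δ = 45.23°  ✓
  (0,3): δ = 45.25°  ✓
  (0,4): δ = 145.59°  ·
  (1,2): δ = 94.25°  ·
  (1,3): δ = 3.76°  ✓
  (1,4): δ = 96.57°  ·
  (2,3): δ = 89.51°  ·
  (2,4): δ = 10.82°  ✓
  (3,4): δ = 79.67°  ·
antipodal pairs: 4

count = 4; pairs: (0,2), (0,3), (1,3), (2,4)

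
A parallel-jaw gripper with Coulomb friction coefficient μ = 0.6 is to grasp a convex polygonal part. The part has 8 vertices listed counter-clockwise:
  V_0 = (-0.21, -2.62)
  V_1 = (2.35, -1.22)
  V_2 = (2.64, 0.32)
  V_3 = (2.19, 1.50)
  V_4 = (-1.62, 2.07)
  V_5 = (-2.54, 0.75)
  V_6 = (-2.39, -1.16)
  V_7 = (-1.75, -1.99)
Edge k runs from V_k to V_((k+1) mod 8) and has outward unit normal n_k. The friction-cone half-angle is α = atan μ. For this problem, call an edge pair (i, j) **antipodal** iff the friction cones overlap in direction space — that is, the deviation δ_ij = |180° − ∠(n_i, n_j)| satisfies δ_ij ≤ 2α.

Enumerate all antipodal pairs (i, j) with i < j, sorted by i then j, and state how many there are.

α = atan 0.6 = 30.96°;  2α = 61.93°
n_0 = (+0.4798, -0.8774)
n_1 = (+0.9827, -0.1851)
n_2 = (+0.9344, +0.3563)
n_3 = (+0.1480, +0.9890)
n_4 = (-0.8204, +0.5718)
n_5 = (-0.9969, -0.0783)
n_6 = (-0.7919, -0.6106)
n_7 = (-0.3786, -0.9255)
  (0,1): δ = 129.34°  ·
  (0,2): δ = 97.80°  ·
  (0,3): δ = 37.18°  ✓
  (0,4): δ = 26.45°  ✓
  (0,5): δ = 65.82°  ·
  (0,6): δ = 98.96°  ·
  (0,7): δ = 129.08°  ·
  (1,2): δ = 148.46°  ·
  (1,3): δ = 87.84°  ·
  (1,4): δ = 24.21°  ✓
  (1,5): δ = 15.16°  ✓
  (1,6): δ = 48.30°  ✓
  (1,7): δ = 78.42°  ·
  (2,3): δ = 119.38°  ·
  (2,4): δ = 55.75°  ✓
  (2,5): δ = 16.38°  ✓
  (2,6): δ = 16.76°  ✓
  (2,7): δ = 46.88°  ✓
  (3,4): δ = 116.37°  ·
  (3,5): δ = 77.00°  ·
  (3,6): δ = 43.86°  ✓
  (3,7): δ = 13.74°  ✓
  (4,5): δ = 140.63°  ·
  (4,6): δ = 107.49°  ·
  (4,7): δ = 77.37°  ·
  (5,6): δ = 146.86°  ·
  (5,7): δ = 116.74°  ·
  (6,7): δ = 149.88°  ·
antipodal pairs: 11

count = 11; pairs: (0,3), (0,4), (1,4), (1,5), (1,6), (2,4), (2,5), (2,6), (2,7), (3,6), (3,7)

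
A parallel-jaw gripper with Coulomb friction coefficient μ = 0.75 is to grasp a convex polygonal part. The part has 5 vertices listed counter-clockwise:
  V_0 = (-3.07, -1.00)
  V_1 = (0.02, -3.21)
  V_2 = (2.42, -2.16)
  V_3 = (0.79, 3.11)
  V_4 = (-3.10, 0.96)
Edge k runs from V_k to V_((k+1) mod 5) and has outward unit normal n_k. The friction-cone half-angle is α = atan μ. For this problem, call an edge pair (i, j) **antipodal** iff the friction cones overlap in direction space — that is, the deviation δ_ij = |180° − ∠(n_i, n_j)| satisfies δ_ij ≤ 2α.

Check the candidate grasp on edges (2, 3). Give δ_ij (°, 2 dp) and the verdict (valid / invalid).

δ = 78.26°, invalid

α = atan 0.75 = 36.87°;  2α = 73.74°
edge 2: e_2 = (-1.63, +5.27);  n_2 = (+0.9553, +0.2955)
edge 3: e_3 = (-3.89, -2.15);  n_3 = (-0.4837, +0.8752)
∠(n_2, n_3) = 101.74°
δ = |180° − 101.74°| = 78.26°
78.26° > 2α = 73.74°  →  invalid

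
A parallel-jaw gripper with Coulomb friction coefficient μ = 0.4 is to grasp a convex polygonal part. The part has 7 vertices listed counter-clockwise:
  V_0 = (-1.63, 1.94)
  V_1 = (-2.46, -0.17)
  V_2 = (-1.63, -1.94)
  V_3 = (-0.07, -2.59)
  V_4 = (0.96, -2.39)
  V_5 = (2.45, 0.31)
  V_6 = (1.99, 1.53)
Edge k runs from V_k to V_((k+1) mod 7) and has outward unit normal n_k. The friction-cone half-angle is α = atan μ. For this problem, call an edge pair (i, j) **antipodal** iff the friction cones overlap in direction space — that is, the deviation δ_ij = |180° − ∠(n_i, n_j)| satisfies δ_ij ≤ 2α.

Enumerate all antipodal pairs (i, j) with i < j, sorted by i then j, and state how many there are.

α = atan 0.4 = 21.80°;  2α = 43.60°
n_0 = (-0.9306, +0.3661)
n_1 = (-0.9054, -0.4246)
n_2 = (-0.3846, -0.9231)
n_3 = (+0.1906, -0.9817)
n_4 = (+0.8755, -0.4832)
n_5 = (+0.9357, +0.3528)
n_6 = (+0.1125, +0.9936)
  (0,1): δ = 133.40°  ·
  (0,2): δ = 91.15°  ·
  (0,3): δ = 57.54°  ·
  (0,4): δ = 7.42°  ✓
  (0,5): δ = 42.13°  ✓
  (0,6): δ = 105.01°  ·
  (1,2): δ = 137.74°  ·
  (1,3): δ = 104.13°  ·
  (1,4): δ = 54.02°  ·
  (1,5): δ = 4.46°  ✓
  (1,6): δ = 58.42°  ·
  (2,3): δ = 146.39°  ·
  (2,4): δ = 96.27°  ·
  (2,5): δ = 46.72°  ·
  (2,6): δ = 16.16°  ✓
  (3,4): δ = 129.88°  ·
  (3,5): δ = 80.33°  ·
  (3,6): δ = 17.45°  ✓
  (4,5): δ = 130.45°  ·
  (4,6): δ = 67.57°  ·
  (5,6): δ = 117.12°  ·
antipodal pairs: 5

count = 5; pairs: (0,4), (0,5), (1,5), (2,6), (3,6)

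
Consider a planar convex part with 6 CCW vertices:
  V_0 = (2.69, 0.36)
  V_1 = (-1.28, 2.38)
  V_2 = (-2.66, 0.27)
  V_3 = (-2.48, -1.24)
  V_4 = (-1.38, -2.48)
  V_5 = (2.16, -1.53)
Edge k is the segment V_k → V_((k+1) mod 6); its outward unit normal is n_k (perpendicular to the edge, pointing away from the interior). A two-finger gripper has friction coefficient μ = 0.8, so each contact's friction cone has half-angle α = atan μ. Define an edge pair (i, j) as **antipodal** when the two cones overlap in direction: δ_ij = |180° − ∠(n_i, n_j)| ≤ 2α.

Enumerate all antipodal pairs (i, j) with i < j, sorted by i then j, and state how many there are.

count = 7; pairs: (0,2), (0,3), (0,4), (1,4), (1,5), (2,5), (3,5)

α = atan 0.8 = 38.66°;  2α = 77.32°
n_0 = (+0.4535, +0.8913)
n_1 = (-0.8369, +0.5474)
n_2 = (-0.9930, -0.1184)
n_3 = (-0.7481, -0.6636)
n_4 = (+0.2592, -0.9658)
n_5 = (+0.9629, -0.2700)
  (0,1): δ = 96.22°  ·
  (0,2): δ = 56.23°  ✓
  (0,3): δ = 21.46°  ✓
  (0,4): δ = 41.99°  ✓
  (0,5): δ = 101.30°  ·
  (1,2): δ = 140.02°  ·
  (1,3): δ = 105.24°  ·
  (1,4): δ = 41.79°  ✓
  (1,5): δ = 17.52°  ✓
  (2,3): δ = 145.22°  ·
  (2,4): δ = 81.78°  ·
  (2,5): δ = 22.46°  ✓
  (3,4): δ = 116.55°  ·
  (3,5): δ = 57.24°  ✓
  (4,5): δ = 120.69°  ·
antipodal pairs: 7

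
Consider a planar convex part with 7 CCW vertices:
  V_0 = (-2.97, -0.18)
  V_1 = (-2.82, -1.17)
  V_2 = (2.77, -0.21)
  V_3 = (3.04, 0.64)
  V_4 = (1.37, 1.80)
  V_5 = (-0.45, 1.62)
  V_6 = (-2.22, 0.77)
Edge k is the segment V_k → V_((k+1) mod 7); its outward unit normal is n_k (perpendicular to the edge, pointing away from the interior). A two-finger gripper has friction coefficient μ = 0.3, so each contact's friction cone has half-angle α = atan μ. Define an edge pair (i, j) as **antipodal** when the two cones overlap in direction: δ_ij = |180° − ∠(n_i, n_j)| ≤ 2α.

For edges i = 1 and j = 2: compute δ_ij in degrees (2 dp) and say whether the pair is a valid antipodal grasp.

δ = 117.37°, invalid

α = atan 0.3 = 16.70°;  2α = 33.40°
edge 1: e_1 = (+5.59, +0.96);  n_1 = (+0.1693, -0.9856)
edge 2: e_2 = (+0.27, +0.85);  n_2 = (+0.9531, -0.3027)
∠(n_1, n_2) = 62.63°
δ = |180° − 62.63°| = 117.37°
117.37° > 2α = 33.40°  →  invalid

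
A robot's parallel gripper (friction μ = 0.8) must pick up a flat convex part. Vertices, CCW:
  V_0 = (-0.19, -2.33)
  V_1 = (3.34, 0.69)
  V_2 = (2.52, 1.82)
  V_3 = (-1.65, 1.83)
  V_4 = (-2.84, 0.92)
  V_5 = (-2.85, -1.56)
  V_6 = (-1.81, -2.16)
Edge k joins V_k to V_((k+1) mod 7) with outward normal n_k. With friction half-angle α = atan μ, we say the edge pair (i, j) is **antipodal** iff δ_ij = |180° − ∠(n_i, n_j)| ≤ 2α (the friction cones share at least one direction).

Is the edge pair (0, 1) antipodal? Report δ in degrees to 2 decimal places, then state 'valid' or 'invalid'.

α = atan 0.8 = 38.66°;  2α = 77.32°
edge 0: e_0 = (+3.53, +3.02);  n_0 = (+0.6501, -0.7599)
edge 1: e_1 = (-0.82, +1.13);  n_1 = (+0.8094, +0.5873)
∠(n_0, n_1) = 85.42°
δ = |180° − 85.42°| = 94.58°
94.58° > 2α = 77.32°  →  invalid

δ = 94.58°, invalid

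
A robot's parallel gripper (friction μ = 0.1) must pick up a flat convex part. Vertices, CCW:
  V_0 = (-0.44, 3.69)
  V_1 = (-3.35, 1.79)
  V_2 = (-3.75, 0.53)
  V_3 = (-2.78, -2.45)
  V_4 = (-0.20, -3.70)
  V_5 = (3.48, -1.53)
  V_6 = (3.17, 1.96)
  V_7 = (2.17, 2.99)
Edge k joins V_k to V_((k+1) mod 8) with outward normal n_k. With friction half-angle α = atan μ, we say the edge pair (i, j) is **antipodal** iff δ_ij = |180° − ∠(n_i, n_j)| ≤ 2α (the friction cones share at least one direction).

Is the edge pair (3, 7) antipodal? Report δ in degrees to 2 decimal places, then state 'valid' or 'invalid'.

α = atan 0.1 = 5.71°;  2α = 11.42°
edge 3: e_3 = (+2.58, -1.25);  n_3 = (-0.4360, -0.8999)
edge 7: e_7 = (-2.61, +0.70);  n_7 = (+0.2590, +0.9659)
∠(n_3, n_7) = 169.16°
δ = |180° − 169.16°| = 10.84°
10.84° ≤ 2α = 11.42°  →  valid

δ = 10.84°, valid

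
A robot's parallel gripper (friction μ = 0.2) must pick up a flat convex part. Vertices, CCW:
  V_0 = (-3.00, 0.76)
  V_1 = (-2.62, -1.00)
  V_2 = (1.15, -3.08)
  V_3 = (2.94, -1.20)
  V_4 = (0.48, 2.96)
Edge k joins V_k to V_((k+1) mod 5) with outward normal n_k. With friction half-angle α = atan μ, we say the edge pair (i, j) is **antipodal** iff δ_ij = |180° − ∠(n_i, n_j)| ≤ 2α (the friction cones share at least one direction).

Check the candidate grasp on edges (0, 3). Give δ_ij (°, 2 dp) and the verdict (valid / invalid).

α = atan 0.2 = 11.31°;  2α = 22.62°
edge 0: e_0 = (+0.38, -1.76);  n_0 = (-0.9775, -0.2110)
edge 3: e_3 = (-2.46, +4.16);  n_3 = (+0.8608, +0.5090)
∠(n_0, n_3) = 161.59°
δ = |180° − 161.59°| = 18.41°
18.41° ≤ 2α = 22.62°  →  valid

δ = 18.41°, valid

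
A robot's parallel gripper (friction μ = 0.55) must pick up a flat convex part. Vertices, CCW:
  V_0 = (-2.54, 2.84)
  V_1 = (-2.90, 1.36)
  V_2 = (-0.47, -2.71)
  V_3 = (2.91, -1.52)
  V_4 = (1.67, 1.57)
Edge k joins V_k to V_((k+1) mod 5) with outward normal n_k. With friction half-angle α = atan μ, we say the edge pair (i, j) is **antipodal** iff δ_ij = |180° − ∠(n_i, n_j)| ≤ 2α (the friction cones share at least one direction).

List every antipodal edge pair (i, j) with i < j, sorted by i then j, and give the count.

α = atan 0.55 = 28.81°;  2α = 57.62°
n_0 = (-0.9717, +0.2364)
n_1 = (-0.8586, -0.5126)
n_2 = (+0.3321, -0.9432)
n_3 = (+0.9281, +0.3724)
n_4 = (+0.2888, +0.9574)
  (0,1): δ = 135.49°  ·
  (0,2): δ = 56.93°  ✓
  (0,3): δ = 35.54°  ✓
  (0,4): δ = 86.88°  ·
  (1,2): δ = 101.44°  ·
  (1,3): δ = 8.97°  ✓
  (1,4): δ = 42.37°  ✓
  (2,3): δ = 87.53°  ·
  (2,4): δ = 36.18°  ✓
  (3,4): δ = 128.65°  ·
antipodal pairs: 5

count = 5; pairs: (0,2), (0,3), (1,3), (1,4), (2,4)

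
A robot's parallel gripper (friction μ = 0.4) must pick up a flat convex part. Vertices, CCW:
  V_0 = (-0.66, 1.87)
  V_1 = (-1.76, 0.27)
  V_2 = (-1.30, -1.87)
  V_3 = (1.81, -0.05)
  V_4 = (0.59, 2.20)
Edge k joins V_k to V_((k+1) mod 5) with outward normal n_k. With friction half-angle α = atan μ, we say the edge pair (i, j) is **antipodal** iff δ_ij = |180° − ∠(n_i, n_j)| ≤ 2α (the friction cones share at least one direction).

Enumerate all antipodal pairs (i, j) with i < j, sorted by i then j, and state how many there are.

α = atan 0.4 = 21.80°;  2α = 43.60°
n_0 = (-0.8240, +0.5665)
n_1 = (-0.9777, -0.2102)
n_2 = (+0.5051, -0.8631)
n_3 = (+0.8791, +0.4767)
n_4 = (-0.2553, +0.9669)
  (0,1): δ = 133.36°  ·
  (0,2): δ = 25.15°  ✓
  (0,3): δ = 62.98°  ·
  (0,4): δ = 139.30°  ·
  (1,2): δ = 71.79°  ·
  (1,3): δ = 16.34°  ✓
  (1,4): δ = 92.66°  ·
  (2,3): δ = 91.87°  ·
  (2,4): δ = 15.55°  ✓
  (3,4): δ = 103.68°  ·
antipodal pairs: 3

count = 3; pairs: (0,2), (1,3), (2,4)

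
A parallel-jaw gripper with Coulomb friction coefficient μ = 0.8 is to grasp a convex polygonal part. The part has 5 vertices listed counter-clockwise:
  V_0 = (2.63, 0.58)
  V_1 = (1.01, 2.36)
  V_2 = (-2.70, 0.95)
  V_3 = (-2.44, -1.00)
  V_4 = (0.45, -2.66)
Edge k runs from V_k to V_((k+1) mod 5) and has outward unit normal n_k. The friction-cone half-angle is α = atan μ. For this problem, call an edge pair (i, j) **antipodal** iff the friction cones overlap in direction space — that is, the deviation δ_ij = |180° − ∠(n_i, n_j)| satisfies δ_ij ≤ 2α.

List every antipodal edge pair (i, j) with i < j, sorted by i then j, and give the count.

count = 5; pairs: (0,2), (0,3), (1,3), (1,4), (2,4)

α = atan 0.8 = 38.66°;  2α = 77.32°
n_0 = (+0.7396, +0.6731)
n_1 = (-0.3553, +0.9348)
n_2 = (-0.9912, -0.1322)
n_3 = (-0.4981, -0.8671)
n_4 = (+0.8297, -0.5582)
  (0,1): δ = 111.50°  ·
  (0,2): δ = 34.71°  ✓
  (0,3): δ = 17.82°  ✓
  (0,4): δ = 103.76°  ·
  (1,2): δ = 103.21°  ·
  (1,3): δ = 50.68°  ✓
  (1,4): δ = 35.26°  ✓
  (2,3): δ = 127.47°  ·
  (2,4): δ = 41.53°  ✓
  (3,4): δ = 94.06°  ·
antipodal pairs: 5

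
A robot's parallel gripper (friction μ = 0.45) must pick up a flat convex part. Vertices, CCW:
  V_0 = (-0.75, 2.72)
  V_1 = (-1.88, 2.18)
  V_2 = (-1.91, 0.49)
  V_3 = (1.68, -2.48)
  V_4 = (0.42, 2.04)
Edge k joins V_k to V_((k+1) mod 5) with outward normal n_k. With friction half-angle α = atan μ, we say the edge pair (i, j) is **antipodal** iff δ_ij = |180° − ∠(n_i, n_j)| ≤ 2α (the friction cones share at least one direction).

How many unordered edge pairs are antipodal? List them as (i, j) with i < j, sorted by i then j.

α = atan 0.45 = 24.23°;  2α = 48.46°
n_0 = (-0.4312, +0.9023)
n_1 = (-0.9998, +0.0177)
n_2 = (-0.6374, -0.7705)
n_3 = (+0.9633, +0.2685)
n_4 = (+0.5025, +0.8646)
  (0,1): δ = 116.56°  ·
  (0,2): δ = 65.14°  ·
  (0,3): δ = 80.03°  ·
  (0,4): δ = 124.29°  ·
  (1,2): δ = 128.58°  ·
  (1,3): δ = 16.59°  ✓
  (1,4): δ = 60.85°  ·
  (2,3): δ = 34.82°  ✓
  (2,4): δ = 9.44°  ✓
  (3,4): δ = 135.74°  ·
antipodal pairs: 3

count = 3; pairs: (1,3), (2,3), (2,4)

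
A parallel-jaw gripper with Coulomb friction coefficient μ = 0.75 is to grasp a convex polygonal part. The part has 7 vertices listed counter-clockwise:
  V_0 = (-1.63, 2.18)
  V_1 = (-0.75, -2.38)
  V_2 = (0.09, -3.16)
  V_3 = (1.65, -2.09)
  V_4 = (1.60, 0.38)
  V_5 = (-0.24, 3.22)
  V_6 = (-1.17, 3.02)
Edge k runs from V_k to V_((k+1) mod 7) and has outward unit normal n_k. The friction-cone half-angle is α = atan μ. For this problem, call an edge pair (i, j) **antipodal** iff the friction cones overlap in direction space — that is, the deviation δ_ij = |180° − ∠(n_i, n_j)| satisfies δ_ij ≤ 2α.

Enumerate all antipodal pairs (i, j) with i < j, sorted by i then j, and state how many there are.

count = 10; pairs: (0,2), (0,3), (0,4), (1,3), (1,4), (1,5), (2,5), (2,6), (3,6), (4,6)

α = atan 0.75 = 36.87°;  2α = 73.74°
n_0 = (-0.9819, -0.1895)
n_1 = (-0.6805, -0.7328)
n_2 = (+0.5656, -0.8247)
n_3 = (+0.9998, +0.0202)
n_4 = (+0.8393, +0.5437)
n_5 = (-0.2102, +0.9776)
n_6 = (-0.8771, +0.4803)
  (0,1): δ = 143.80°  ·
  (0,2): δ = 66.48°  ✓
  (0,3): δ = 9.76°  ✓
  (0,4): δ = 22.02°  ✓
  (0,5): δ = 91.21°  ·
  (0,6): δ = 140.37°  ·
  (1,2): δ = 102.67°  ·
  (1,3): δ = 45.96°  ✓
  (1,4): δ = 14.18°  ✓
  (1,5): δ = 55.02°  ✓
  (1,6): δ = 104.17°  ·
  (2,3): δ = 123.29°  ·
  (2,4): δ = 91.51°  ·
  (2,5): δ = 22.31°  ✓
  (2,6): δ = 26.85°  ✓
  (3,4): δ = 148.22°  ·
  (3,5): δ = 79.02°  ·
  (3,6): δ = 29.87°  ✓
  (4,5): δ = 110.80°  ·
  (4,6): δ = 61.64°  ✓
  (5,6): δ = 130.84°  ·
antipodal pairs: 10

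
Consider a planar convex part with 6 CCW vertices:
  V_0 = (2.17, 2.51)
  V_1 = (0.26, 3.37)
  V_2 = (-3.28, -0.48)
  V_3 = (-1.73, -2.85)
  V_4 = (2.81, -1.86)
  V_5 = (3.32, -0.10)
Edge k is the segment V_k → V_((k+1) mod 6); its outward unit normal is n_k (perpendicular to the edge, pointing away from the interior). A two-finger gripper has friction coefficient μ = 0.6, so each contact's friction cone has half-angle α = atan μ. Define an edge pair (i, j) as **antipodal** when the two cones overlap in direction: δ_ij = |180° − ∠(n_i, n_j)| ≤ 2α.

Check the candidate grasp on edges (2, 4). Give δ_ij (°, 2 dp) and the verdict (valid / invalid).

α = atan 0.6 = 30.96°;  2α = 61.93°
edge 2: e_2 = (+1.55, -2.37);  n_2 = (-0.8369, -0.5473)
edge 4: e_4 = (+0.51, +1.76);  n_4 = (+0.9605, -0.2783)
∠(n_2, n_4) = 130.65°
δ = |180° − 130.65°| = 49.35°
49.35° ≤ 2α = 61.93°  →  valid

δ = 49.35°, valid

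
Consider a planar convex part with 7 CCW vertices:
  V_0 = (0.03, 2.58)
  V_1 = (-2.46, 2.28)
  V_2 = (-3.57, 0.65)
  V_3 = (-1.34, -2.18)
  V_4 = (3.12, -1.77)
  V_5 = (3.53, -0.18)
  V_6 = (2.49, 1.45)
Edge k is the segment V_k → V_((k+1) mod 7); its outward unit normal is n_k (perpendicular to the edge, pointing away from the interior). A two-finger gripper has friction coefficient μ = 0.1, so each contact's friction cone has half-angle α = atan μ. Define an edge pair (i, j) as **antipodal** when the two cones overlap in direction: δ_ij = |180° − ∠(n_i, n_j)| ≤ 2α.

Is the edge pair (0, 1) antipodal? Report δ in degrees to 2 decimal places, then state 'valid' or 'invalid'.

α = atan 0.1 = 5.71°;  2α = 11.42°
edge 0: e_0 = (-2.49, -0.30);  n_0 = (-0.1196, +0.9928)
edge 1: e_1 = (-1.11, -1.63);  n_1 = (-0.8265, +0.5629)
∠(n_0, n_1) = 48.88°
δ = |180° − 48.88°| = 131.12°
131.12° > 2α = 11.42°  →  invalid

δ = 131.12°, invalid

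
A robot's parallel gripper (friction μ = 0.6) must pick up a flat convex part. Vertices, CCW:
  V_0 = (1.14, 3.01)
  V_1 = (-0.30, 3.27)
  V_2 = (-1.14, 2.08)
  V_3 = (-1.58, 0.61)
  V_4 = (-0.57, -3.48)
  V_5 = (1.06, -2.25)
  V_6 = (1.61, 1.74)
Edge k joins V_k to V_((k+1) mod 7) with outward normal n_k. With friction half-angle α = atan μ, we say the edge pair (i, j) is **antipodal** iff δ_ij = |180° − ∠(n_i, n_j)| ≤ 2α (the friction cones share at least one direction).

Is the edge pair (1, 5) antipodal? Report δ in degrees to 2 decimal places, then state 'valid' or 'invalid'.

δ = 27.37°, valid

α = atan 0.6 = 30.96°;  2α = 61.93°
edge 1: e_1 = (-0.84, -1.19);  n_1 = (-0.8170, +0.5767)
edge 5: e_5 = (+0.55, +3.99);  n_5 = (+0.9906, -0.1366)
∠(n_1, n_5) = 152.63°
δ = |180° − 152.63°| = 27.37°
27.37° ≤ 2α = 61.93°  →  valid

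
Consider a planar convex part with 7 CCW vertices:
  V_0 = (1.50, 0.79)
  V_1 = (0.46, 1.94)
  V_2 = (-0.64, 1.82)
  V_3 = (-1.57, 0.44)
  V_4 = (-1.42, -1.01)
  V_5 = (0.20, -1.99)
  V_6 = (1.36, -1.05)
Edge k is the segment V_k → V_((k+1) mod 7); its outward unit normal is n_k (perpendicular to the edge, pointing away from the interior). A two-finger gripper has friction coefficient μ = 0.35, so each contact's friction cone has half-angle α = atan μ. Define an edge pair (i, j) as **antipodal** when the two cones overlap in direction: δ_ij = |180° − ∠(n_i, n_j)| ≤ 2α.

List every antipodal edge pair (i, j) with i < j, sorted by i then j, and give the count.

α = atan 0.35 = 19.29°;  2α = 38.58°
n_0 = (+0.7417, +0.6707)
n_1 = (-0.1084, +0.9941)
n_2 = (-0.8293, +0.5589)
n_3 = (-0.9947, -0.1029)
n_4 = (-0.5176, -0.8556)
n_5 = (+0.6296, -0.7769)
n_6 = (+0.9971, -0.0759)
  (0,1): δ = 125.90°  ·
  (0,2): δ = 76.10°  ·
  (0,3): δ = 36.22°  ✓
  (0,4): δ = 16.70°  ✓
  (0,5): δ = 86.89°  ·
  (0,6): δ = 133.52°  ·
  (1,2): δ = 130.20°  ·
  (1,3): δ = 90.32°  ·
  (1,4): δ = 37.40°  ✓
  (1,5): δ = 32.79°  ✓
  (1,6): δ = 79.42°  ·
  (2,3): δ = 140.12°  ·
  (2,4): δ = 87.19°  ·
  (2,5): δ = 17.00°  ✓
  (2,6): δ = 29.63°  ✓
  (3,4): δ = 127.08°  ·
  (3,5): δ = 56.89°  ·
  (3,6): δ = 10.26°  ✓
  (4,5): δ = 109.81°  ·
  (4,6): δ = 63.18°  ·
  (5,6): δ = 133.37°  ·
antipodal pairs: 7

count = 7; pairs: (0,3), (0,4), (1,4), (1,5), (2,5), (2,6), (3,6)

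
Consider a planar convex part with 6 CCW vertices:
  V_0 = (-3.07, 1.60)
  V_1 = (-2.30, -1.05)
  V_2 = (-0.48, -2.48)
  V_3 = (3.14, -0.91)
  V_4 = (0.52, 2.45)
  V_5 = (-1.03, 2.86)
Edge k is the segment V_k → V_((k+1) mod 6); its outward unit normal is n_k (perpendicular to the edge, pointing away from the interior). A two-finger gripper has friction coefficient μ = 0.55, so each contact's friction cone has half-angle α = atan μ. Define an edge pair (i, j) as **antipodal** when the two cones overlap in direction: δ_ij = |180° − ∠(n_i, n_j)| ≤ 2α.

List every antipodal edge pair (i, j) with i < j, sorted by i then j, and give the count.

α = atan 0.55 = 28.81°;  2α = 57.62°
n_0 = (-0.9603, -0.2790)
n_1 = (-0.6178, -0.7863)
n_2 = (+0.3979, -0.9174)
n_3 = (+0.7886, +0.6149)
n_4 = (+0.2557, +0.9668)
n_5 = (-0.5255, +0.8508)
  (0,1): δ = 144.36°  ·
  (0,2): δ = 82.76°  ·
  (0,3): δ = 21.74°  ✓
  (0,4): δ = 58.98°  ·
  (0,5): δ = 105.50°  ·
  (1,2): δ = 118.40°  ·
  (1,3): δ = 13.90°  ✓
  (1,4): δ = 23.34°  ✓
  (1,5): δ = 69.86°  ·
  (2,3): δ = 75.50°  ·
  (2,4): δ = 38.26°  ✓
  (2,5): δ = 8.25°  ✓
  (3,4): δ = 142.76°  ·
  (3,5): δ = 96.24°  ·
  (4,5): δ = 133.48°  ·
antipodal pairs: 5

count = 5; pairs: (0,3), (1,3), (1,4), (2,4), (2,5)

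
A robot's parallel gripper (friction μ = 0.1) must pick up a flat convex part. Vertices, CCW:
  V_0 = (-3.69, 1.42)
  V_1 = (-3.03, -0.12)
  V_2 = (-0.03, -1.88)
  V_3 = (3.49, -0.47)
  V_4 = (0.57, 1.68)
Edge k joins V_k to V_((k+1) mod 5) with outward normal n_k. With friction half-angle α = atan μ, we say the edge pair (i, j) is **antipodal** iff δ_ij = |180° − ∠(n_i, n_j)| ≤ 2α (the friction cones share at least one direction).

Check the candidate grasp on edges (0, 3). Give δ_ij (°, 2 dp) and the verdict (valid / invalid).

δ = 30.44°, invalid

α = atan 0.1 = 5.71°;  2α = 11.42°
edge 0: e_0 = (+0.66, -1.54);  n_0 = (-0.9191, -0.3939)
edge 3: e_3 = (-2.92, +2.15);  n_3 = (+0.5929, +0.8053)
∠(n_0, n_3) = 149.56°
δ = |180° − 149.56°| = 30.44°
30.44° > 2α = 11.42°  →  invalid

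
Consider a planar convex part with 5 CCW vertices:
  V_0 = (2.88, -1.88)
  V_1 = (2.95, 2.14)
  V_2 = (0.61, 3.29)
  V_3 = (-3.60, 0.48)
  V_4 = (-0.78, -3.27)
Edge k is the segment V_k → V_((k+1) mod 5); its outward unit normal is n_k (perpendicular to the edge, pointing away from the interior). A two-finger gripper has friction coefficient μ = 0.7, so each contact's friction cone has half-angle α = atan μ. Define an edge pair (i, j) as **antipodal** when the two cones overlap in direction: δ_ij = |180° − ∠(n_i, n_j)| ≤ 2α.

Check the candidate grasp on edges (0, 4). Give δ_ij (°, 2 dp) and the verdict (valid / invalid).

δ = 111.79°, invalid

α = atan 0.7 = 34.99°;  2α = 69.98°
edge 0: e_0 = (+0.07, +4.02);  n_0 = (+0.9998, -0.0174)
edge 4: e_4 = (+3.66, +1.39);  n_4 = (+0.3550, -0.9349)
∠(n_0, n_4) = 68.21°
δ = |180° − 68.21°| = 111.79°
111.79° > 2α = 69.98°  →  invalid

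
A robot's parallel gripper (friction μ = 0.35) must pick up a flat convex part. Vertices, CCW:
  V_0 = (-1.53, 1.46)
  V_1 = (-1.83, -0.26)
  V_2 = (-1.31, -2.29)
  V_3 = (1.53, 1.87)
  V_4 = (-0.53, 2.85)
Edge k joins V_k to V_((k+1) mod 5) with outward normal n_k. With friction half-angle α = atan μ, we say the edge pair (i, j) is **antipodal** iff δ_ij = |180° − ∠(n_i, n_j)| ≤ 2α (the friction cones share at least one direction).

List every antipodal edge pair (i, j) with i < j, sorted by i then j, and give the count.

count = 2; pairs: (0,2), (2,4)

α = atan 0.35 = 19.29°;  2α = 38.58°
n_0 = (-0.9851, +0.1718)
n_1 = (-0.9687, -0.2481)
n_2 = (+0.8259, -0.5638)
n_3 = (+0.4296, +0.9030)
n_4 = (-0.8118, +0.5840)
  (0,1): δ = 155.74°  ·
  (0,2): δ = 24.43°  ✓
  (0,3): δ = 74.45°  ·
  (0,4): δ = 154.16°  ·
  (1,2): δ = 48.69°  ·
  (1,3): δ = 50.19°  ·
  (1,4): δ = 129.90°  ·
  (2,3): δ = 81.12°  ·
  (2,4): δ = 1.41°  ✓
  (3,4): δ = 100.29°  ·
antipodal pairs: 2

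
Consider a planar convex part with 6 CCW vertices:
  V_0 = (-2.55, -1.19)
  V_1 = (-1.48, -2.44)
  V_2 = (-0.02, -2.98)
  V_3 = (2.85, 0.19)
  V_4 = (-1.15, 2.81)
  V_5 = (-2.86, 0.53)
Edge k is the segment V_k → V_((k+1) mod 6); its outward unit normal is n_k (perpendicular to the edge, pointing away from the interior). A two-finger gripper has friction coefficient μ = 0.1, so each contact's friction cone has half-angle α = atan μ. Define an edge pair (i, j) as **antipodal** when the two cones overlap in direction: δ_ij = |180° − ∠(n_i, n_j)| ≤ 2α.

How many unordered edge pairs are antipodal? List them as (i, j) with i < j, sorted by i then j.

count = 1; pairs: (2,4)

α = atan 0.1 = 5.71°;  2α = 11.42°
n_0 = (-0.7597, -0.6503)
n_1 = (-0.3469, -0.9379)
n_2 = (+0.7413, -0.6712)
n_3 = (+0.5479, +0.8365)
n_4 = (-0.8000, +0.6000)
n_5 = (-0.9841, -0.1774)
  (0,1): δ = 150.86°  ·
  (0,2): δ = 82.72°  ·
  (0,3): δ = 16.21°  ·
  (0,4): δ = 102.57°  ·
  (0,5): δ = 149.65°  ·
  (1,2): δ = 111.86°  ·
  (1,3): δ = 12.93°  ·
  (1,4): δ = 73.43°  ·
  (1,5): δ = 120.51°  ·
  (2,3): δ = 81.07°  ·
  (2,4): δ = 5.29°  ✓
  (2,5): δ = 52.37°  ·
  (3,4): δ = 93.65°  ·
  (3,5): δ = 46.56°  ·
  (4,5): δ = 132.91°  ·
antipodal pairs: 1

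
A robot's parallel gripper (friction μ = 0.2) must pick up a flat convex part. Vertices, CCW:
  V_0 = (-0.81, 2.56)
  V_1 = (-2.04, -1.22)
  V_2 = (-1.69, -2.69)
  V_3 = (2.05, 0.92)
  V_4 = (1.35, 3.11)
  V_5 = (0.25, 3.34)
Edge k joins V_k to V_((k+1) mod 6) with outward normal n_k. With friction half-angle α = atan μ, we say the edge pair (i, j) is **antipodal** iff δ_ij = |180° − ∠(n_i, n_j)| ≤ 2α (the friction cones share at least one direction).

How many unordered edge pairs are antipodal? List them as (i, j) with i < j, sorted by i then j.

α = atan 0.2 = 11.31°;  2α = 22.62°
n_0 = (-0.9509, +0.3094)
n_1 = (-0.9728, -0.2316)
n_2 = (+0.6945, -0.7195)
n_3 = (+0.9525, +0.3045)
n_4 = (+0.2047, +0.9788)
n_5 = (-0.5927, +0.8054)
  (0,1): δ = 148.58°  ·
  (0,2): δ = 27.99°  ·
  (0,3): δ = 35.75°  ·
  (0,4): δ = 96.21°  ·
  (0,5): δ = 144.37°  ·
  (1,2): δ = 59.41°  ·
  (1,3): δ = 4.33°  ✓
  (1,4): δ = 64.80°  ·
  (1,5): δ = 112.95°  ·
  (2,3): δ = 116.26°  ·
  (2,4): δ = 55.80°  ·
  (2,5): δ = 7.64°  ✓
  (3,4): δ = 119.54°  ·
  (3,5): δ = 71.38°  ·
  (4,5): δ = 131.84°  ·
antipodal pairs: 2

count = 2; pairs: (1,3), (2,5)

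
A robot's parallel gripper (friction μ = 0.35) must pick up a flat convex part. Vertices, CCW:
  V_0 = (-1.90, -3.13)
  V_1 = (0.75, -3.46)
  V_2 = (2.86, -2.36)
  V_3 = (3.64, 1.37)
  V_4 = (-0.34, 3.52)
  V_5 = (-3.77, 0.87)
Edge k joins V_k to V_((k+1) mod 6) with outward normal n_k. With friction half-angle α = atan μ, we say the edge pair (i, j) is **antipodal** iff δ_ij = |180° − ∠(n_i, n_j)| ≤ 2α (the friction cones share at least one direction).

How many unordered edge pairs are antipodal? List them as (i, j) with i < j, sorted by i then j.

count = 4; pairs: (0,3), (1,4), (2,5), (3,5)

α = atan 0.35 = 19.29°;  2α = 38.58°
n_0 = (-0.1236, -0.9923)
n_1 = (+0.4623, -0.8867)
n_2 = (+0.9788, -0.2047)
n_3 = (+0.4753, +0.8798)
n_4 = (-0.6114, +0.7913)
n_5 = (-0.9059, -0.4235)
  (0,1): δ = 145.37°  ·
  (0,2): δ = 94.71°  ·
  (0,3): δ = 21.28°  ✓
  (0,4): δ = 44.79°  ·
  (0,5): δ = 122.15°  ·
  (1,2): δ = 129.35°  ·
  (1,3): δ = 55.91°  ·
  (1,4): δ = 10.16°  ✓
  (1,5): δ = 87.52°  ·
  (2,3): δ = 106.57°  ·
  (2,4): δ = 40.50°  ·
  (2,5): δ = 36.87°  ✓
  (3,4): δ = 113.93°  ·
  (3,5): δ = 36.57°  ✓
  (4,5): δ = 102.63°  ·
antipodal pairs: 4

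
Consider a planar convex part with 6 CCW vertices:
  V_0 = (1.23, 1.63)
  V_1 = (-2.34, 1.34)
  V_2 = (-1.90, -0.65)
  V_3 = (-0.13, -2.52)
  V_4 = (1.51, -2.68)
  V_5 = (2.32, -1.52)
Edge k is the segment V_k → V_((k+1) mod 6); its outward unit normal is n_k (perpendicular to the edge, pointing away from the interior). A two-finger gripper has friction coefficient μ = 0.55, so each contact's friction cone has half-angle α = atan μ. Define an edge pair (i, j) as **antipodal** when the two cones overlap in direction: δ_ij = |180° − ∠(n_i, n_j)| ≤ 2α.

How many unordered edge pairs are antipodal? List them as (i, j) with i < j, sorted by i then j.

α = atan 0.55 = 28.81°;  2α = 57.62°
n_0 = (-0.0810, +0.9967)
n_1 = (-0.9764, -0.2159)
n_2 = (-0.7263, -0.6874)
n_3 = (-0.0971, -0.9953)
n_4 = (+0.8199, -0.5725)
n_5 = (+0.9450, +0.3270)
  (0,1): δ = 82.18°  ·
  (0,2): δ = 51.22°  ✓
  (0,3): δ = 10.22°  ✓
  (0,4): δ = 50.43°  ✓
  (0,5): δ = 104.44°  ·
  (1,2): δ = 149.04°  ·
  (1,3): δ = 108.04°  ·
  (1,4): δ = 47.39°  ✓
  (1,5): δ = 6.62°  ✓
  (2,3): δ = 139.00°  ·
  (2,4): δ = 78.35°  ·
  (2,5): δ = 24.34°  ✓
  (3,4): δ = 119.35°  ·
  (3,5): δ = 65.34°  ·
  (4,5): δ = 125.99°  ·
antipodal pairs: 6

count = 6; pairs: (0,2), (0,3), (0,4), (1,4), (1,5), (2,5)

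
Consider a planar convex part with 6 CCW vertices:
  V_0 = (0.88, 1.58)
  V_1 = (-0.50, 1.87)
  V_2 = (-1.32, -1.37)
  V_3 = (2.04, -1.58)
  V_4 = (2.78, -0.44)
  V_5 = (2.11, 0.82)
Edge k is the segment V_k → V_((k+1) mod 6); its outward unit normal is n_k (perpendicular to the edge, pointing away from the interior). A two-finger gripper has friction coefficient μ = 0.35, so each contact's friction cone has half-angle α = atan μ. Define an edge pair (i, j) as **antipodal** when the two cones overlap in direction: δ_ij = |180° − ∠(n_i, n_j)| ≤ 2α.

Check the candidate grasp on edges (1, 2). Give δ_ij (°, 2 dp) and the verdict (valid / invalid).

δ = 79.37°, invalid

α = atan 0.35 = 19.29°;  2α = 38.58°
edge 1: e_1 = (-0.82, -3.24);  n_1 = (-0.9694, +0.2454)
edge 2: e_2 = (+3.36, -0.21);  n_2 = (-0.0624, -0.9981)
∠(n_1, n_2) = 100.63°
δ = |180° − 100.63°| = 79.37°
79.37° > 2α = 38.58°  →  invalid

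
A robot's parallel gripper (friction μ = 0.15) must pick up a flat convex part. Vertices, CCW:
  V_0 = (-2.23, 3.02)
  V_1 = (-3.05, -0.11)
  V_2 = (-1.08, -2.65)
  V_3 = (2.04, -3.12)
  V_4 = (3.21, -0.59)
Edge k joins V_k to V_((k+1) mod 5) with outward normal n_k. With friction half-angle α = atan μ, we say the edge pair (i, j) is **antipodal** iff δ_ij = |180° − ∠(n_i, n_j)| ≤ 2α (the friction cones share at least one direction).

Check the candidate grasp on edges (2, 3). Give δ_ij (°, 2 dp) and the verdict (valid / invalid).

α = atan 0.15 = 8.53°;  2α = 17.06°
edge 2: e_2 = (+3.12, -0.47);  n_2 = (-0.1490, -0.9888)
edge 3: e_3 = (+1.17, +2.53);  n_3 = (+0.9076, -0.4197)
∠(n_2, n_3) = 73.75°
δ = |180° − 73.75°| = 106.25°
106.25° > 2α = 17.06°  →  invalid

δ = 106.25°, invalid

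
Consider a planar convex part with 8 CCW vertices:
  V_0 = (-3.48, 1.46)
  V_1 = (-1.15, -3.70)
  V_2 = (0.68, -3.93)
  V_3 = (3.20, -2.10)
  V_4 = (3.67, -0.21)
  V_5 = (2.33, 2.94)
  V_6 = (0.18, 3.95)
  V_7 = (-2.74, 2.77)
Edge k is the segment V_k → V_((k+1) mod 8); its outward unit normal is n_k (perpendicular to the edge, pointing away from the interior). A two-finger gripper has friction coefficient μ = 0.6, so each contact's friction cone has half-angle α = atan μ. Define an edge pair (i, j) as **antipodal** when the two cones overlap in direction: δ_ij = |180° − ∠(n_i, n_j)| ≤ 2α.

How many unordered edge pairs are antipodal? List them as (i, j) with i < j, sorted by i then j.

α = atan 0.6 = 30.96°;  2α = 61.93°
n_0 = (-0.9114, -0.4115)
n_1 = (-0.1247, -0.9922)
n_2 = (+0.5876, -0.8092)
n_3 = (+0.9704, -0.2413)
n_4 = (+0.9202, +0.3914)
n_5 = (+0.4252, +0.9051)
n_6 = (-0.3747, +0.9272)
n_7 = (-0.8707, +0.4918)
  (0,1): δ = 121.47°  ·
  (0,2): δ = 78.31°  ·
  (0,3): δ = 38.27°  ✓
  (0,4): δ = 1.26°  ✓
  (0,5): δ = 40.54°  ✓
  (0,6): δ = 87.70°  ·
  (0,7): δ = 126.24°  ·
  (1,2): δ = 136.85°  ·
  (1,3): δ = 96.80°  ·
  (1,4): δ = 59.79°  ✓
  (1,5): δ = 18.00°  ✓
  (1,6): δ = 29.17°  ✓
  (1,7): δ = 67.70°  ·
  (2,3): δ = 139.95°  ·
  (2,4): δ = 102.94°  ·
  (2,5): δ = 61.15°  ✓
  (2,6): δ = 13.98°  ✓
  (2,7): δ = 24.55°  ✓
  (3,4): δ = 142.99°  ·
  (3,5): δ = 101.20°  ·
  (3,6): δ = 54.03°  ✓
  (3,7): δ = 15.50°  ✓
  (4,5): δ = 138.21°  ·
  (4,6): δ = 91.04°  ·
  (4,7): δ = 52.51°  ✓
  (5,6): δ = 132.83°  ·
  (5,7): δ = 94.30°  ·
  (6,7): δ = 141.47°  ·
antipodal pairs: 12

count = 12; pairs: (0,3), (0,4), (0,5), (1,4), (1,5), (1,6), (2,5), (2,6), (2,7), (3,6), (3,7), (4,7)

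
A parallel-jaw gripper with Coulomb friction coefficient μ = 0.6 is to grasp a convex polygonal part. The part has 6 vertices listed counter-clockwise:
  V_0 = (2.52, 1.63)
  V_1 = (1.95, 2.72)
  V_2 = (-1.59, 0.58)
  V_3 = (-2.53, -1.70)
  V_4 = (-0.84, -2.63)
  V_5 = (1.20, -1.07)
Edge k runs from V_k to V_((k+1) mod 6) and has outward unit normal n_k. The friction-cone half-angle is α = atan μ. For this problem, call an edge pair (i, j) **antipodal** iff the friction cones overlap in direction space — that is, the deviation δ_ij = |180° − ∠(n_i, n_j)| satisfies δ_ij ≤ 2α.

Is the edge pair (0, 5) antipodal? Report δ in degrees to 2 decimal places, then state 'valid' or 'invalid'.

δ = 126.34°, invalid

α = atan 0.6 = 30.96°;  2α = 61.93°
edge 0: e_0 = (-0.57, +1.09);  n_0 = (+0.8861, +0.4634)
edge 5: e_5 = (+1.32, +2.70);  n_5 = (+0.8984, -0.4392)
∠(n_0, n_5) = 53.66°
δ = |180° − 53.66°| = 126.34°
126.34° > 2α = 61.93°  →  invalid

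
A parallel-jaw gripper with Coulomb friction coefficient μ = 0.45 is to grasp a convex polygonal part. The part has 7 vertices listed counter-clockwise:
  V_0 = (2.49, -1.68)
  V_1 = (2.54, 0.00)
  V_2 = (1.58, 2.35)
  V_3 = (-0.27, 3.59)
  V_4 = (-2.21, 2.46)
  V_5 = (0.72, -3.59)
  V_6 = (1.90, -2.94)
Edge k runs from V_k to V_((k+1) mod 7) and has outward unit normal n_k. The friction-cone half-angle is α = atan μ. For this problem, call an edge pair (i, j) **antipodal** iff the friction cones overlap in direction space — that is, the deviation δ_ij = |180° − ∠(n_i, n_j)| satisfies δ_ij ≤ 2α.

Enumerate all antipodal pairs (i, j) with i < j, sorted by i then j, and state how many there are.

count = 5; pairs: (0,4), (1,4), (2,4), (3,5), (3,6)

α = atan 0.45 = 24.23°;  2α = 48.46°
n_0 = (+0.9996, -0.0297)
n_1 = (+0.9257, +0.3782)
n_2 = (+0.5568, +0.8307)
n_3 = (-0.5033, +0.8641)
n_4 = (-0.9000, -0.4359)
n_5 = (+0.4825, -0.8759)
n_6 = (+0.9056, -0.4241)
  (0,1): δ = 156.07°  ·
  (0,2): δ = 122.13°  ·
  (0,3): δ = 58.08°  ·
  (0,4): δ = 27.55°  ✓
  (0,5): δ = 120.55°  ·
  (0,6): δ = 156.61°  ·
  (1,2): δ = 146.05°  ·
  (1,3): δ = 82.00°  ·
  (1,4): δ = 3.62°  ✓
  (1,5): δ = 96.63°  ·
  (1,6): δ = 132.69°  ·
  (2,3): δ = 115.95°  ·
  (2,4): δ = 30.33°  ✓
  (2,5): δ = 62.68°  ·
  (2,6): δ = 98.74°  ·
  (3,4): δ = 94.38°  ·
  (3,5): δ = 1.37°  ✓
  (3,6): δ = 34.69°  ✓
  (4,5): δ = 86.99°  ·
  (4,6): δ = 50.93°  ·
  (5,6): δ = 143.94°  ·
antipodal pairs: 5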